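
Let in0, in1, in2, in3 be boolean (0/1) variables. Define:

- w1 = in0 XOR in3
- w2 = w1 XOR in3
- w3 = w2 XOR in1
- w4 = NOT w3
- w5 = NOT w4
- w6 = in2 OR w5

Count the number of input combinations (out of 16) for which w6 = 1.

w6 = in2 OR w5 must be 1, so at least one of in2, w5 is 1.
Enumerating the 16 input combinations, 12 give w6 = 1 and 4 give w6 = 0.

12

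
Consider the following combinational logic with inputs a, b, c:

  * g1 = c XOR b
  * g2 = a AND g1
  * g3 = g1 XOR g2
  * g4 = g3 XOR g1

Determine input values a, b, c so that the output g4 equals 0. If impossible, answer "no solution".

a=0, b=0, c=0

Check with a=0, b=0, c=0:
g1 = c XOR b = 0 XOR 0 = 0
g2 = a AND g1 = 0 AND 0 = 0
g3 = g1 XOR g2 = 0 XOR 0 = 0
g4 = g3 XOR g1 = 0 XOR 0 = 0
So g4 = 0 as required.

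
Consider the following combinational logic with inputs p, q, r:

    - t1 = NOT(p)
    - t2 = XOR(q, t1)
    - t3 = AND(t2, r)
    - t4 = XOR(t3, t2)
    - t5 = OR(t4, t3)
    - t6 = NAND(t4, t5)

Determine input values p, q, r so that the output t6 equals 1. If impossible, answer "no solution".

p=1, q=0, r=1

t6 = NAND(t4, t5) must be 1, so at least one of t4, t5 is 0.
Check with p=1, q=0, r=1:
t1 = NOT(p) = NOT 1 = 0
t2 = XOR(q, t1) = XOR(0, 0) = 0
t3 = AND(t2, r) = AND(0, 1) = 0
t4 = XOR(t3, t2) = XOR(0, 0) = 0
t5 = OR(t4, t3) = OR(0, 0) = 0
t6 = NAND(t4, t5) = NAND(0, 0) = 1
So t6 = 1 as required.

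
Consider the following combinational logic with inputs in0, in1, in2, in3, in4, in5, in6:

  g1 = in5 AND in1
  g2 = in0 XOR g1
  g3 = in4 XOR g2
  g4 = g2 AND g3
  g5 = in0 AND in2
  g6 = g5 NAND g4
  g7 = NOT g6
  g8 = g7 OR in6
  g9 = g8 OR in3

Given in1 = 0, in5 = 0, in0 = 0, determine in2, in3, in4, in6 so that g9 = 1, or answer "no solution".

in2=0 in3=1 in4=0 in6=1

g9 = g8 OR in3 must be 1, so at least one of g8, in3 is 1.
Check with in1 = 0, in5 = 0, in0 = 0 and in2=0, in3=1, in4=0, in6=1:
g1 = in5 AND in1 = 0 AND 0 = 0
g2 = in0 XOR g1 = 0 XOR 0 = 0
g3 = in4 XOR g2 = 0 XOR 0 = 0
g4 = g2 AND g3 = 0 AND 0 = 0
g5 = in0 AND in2 = 0 AND 0 = 0
g6 = g5 NAND g4 = 0 NAND 0 = 1
g7 = NOT g6 = NOT 1 = 0
g8 = g7 OR in6 = 0 OR 1 = 1
g9 = g8 OR in3 = 1 OR 1 = 1
So g9 = 1.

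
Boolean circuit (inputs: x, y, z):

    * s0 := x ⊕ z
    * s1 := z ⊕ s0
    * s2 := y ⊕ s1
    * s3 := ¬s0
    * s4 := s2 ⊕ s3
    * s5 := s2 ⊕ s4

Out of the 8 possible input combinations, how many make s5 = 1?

4

s5 = s2 ⊕ s4 must be 1, so s2 and s4 differ.
Satisfying assignments:
  x=0, y=0, z=0
  x=0, y=1, z=0
  x=1, y=0, z=1
  x=1, y=1, z=1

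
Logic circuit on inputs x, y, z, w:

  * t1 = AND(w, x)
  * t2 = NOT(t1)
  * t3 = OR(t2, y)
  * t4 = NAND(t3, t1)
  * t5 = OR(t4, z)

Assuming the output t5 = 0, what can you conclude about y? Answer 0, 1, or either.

1

t5 = OR(t4, z) must be 0, so both t4 = 0 and z = 0.
t4 = NAND(t3, t1) must be 0, so both t3 = 1 and t1 = 1.
t3 = OR(t2, y) must be 1, so at least one of t2, y is 1.
Every assignment with t5 = 0 has y = 1; there are 1 such assignment(s).
  x=1, y=1, z=0, w=1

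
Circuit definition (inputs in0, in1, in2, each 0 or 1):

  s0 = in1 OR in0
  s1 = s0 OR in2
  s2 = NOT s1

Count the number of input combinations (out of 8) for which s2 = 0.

s2 = NOT s1 must be 0, so s1 = 1.
Enumerating the 8 input combinations, 7 give s2 = 0 and 1 give s2 = 1.

7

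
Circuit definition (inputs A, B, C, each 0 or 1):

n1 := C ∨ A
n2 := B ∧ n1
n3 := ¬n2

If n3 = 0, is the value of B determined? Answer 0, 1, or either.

n3 = ¬n2 must be 0, so n2 = 1.
Every assignment with n3 = 0 has B = 1; there are 3 such assignment(s).
  A=0, B=1, C=1
  A=1, B=1, C=0
  A=1, B=1, C=1

1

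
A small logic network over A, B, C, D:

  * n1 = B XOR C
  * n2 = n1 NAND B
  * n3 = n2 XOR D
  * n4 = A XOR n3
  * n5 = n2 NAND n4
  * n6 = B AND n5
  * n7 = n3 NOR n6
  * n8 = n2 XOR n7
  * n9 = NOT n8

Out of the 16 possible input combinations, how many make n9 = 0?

n9 = NOT n8 must be 0, so n8 = 1.
n8 = n2 XOR n7 must be 1, so n2 and n7 differ.
Enumerating the 16 input combinations, 7 give n9 = 0 and 9 give n9 = 1.

7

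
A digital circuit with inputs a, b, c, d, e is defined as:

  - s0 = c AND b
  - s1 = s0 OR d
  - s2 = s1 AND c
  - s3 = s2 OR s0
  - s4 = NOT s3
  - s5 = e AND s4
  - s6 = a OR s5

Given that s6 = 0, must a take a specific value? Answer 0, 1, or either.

0

s6 = a OR s5 must be 0, so both a = 0 and s5 = 0.
Every assignment with s6 = 0 has a = 0; there are 11 such assignment(s).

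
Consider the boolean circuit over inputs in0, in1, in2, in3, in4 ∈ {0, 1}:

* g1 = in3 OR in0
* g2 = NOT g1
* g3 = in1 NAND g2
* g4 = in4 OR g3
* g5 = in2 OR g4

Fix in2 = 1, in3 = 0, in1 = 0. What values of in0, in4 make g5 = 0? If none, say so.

no solution exists

With in2 = 1, in3 = 0, in1 = 0 fixed, none of the 4 settings of in0, in4 give g5 = 0.
For example, with in0=0, in4=1:
g1 = in3 OR in0 = 0 OR 0 = 0
g2 = NOT g1 = NOT 0 = 1
g3 = in1 NAND g2 = 0 NAND 1 = 1
g4 = in4 OR g3 = 1 OR 1 = 1
g5 = in2 OR g4 = 1 OR 1 = 1
giving g5 = 1 ≠ 0.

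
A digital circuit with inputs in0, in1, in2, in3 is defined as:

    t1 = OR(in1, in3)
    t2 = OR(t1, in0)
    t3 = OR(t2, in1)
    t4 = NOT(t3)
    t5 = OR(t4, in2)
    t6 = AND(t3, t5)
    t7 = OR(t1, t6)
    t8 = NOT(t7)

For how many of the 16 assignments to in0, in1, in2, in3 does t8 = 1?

t8 = NOT(t7) must be 1, so t7 = 0.
t7 = OR(t1, t6) must be 0, so both t1 = 0 and t6 = 0.
t1 = OR(in1, in3) must be 0, so both in1 = 0 and in3 = 0.
Enumerating the 16 input combinations, 3 give t8 = 1 and 13 give t8 = 0.

3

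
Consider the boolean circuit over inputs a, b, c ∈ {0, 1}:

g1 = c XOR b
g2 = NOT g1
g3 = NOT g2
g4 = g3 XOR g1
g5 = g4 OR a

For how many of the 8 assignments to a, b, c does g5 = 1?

4

g5 = g4 OR a must be 1, so at least one of g4, a is 1.
Satisfying assignments:
  a=1, b=0, c=0
  a=1, b=0, c=1
  a=1, b=1, c=0
  a=1, b=1, c=1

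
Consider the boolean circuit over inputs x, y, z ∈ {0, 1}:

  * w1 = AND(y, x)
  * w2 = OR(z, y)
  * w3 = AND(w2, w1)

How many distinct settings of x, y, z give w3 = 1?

2

w3 = AND(w2, w1) must be 1, so both w2 = 1 and w1 = 1.
Enumerating the 8 input combinations, 2 give w3 = 1 and 6 give w3 = 0.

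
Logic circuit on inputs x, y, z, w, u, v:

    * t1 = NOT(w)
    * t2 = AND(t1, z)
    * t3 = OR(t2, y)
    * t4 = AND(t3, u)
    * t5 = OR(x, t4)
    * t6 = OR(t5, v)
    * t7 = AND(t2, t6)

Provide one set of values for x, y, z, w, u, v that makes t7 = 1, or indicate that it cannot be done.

x=1, y=0, z=1, w=0, u=0, v=1

t7 = AND(t2, t6) must be 1, so both t2 = 1 and t6 = 1.
t2 = AND(t1, z) must be 1, so both t1 = 1 and z = 1.
Check with x=1, y=0, z=1, w=0, u=0, v=1:
t1 = NOT(w) = NOT 0 = 1
t2 = AND(t1, z) = AND(1, 1) = 1
t3 = OR(t2, y) = OR(1, 0) = 1
t4 = AND(t3, u) = AND(1, 0) = 0
t5 = OR(x, t4) = OR(1, 0) = 1
t6 = OR(t5, v) = OR(1, 1) = 1
t7 = AND(t2, t6) = AND(1, 1) = 1
So t7 = 1 as required.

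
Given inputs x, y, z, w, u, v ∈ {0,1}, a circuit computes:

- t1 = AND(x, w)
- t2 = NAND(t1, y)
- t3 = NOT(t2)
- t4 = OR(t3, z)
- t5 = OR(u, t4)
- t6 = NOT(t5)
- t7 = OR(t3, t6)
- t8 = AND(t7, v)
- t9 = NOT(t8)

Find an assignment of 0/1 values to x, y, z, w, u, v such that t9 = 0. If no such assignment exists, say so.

x=0, y=1, z=0, w=1, u=0, v=1

Check with x=0, y=1, z=0, w=1, u=0, v=1:
t1 = AND(x, w) = AND(0, 1) = 0
t2 = NAND(t1, y) = NAND(0, 1) = 1
t3 = NOT(t2) = NOT 1 = 0
t4 = OR(t3, z) = OR(0, 0) = 0
t5 = OR(u, t4) = OR(0, 0) = 0
t6 = NOT(t5) = NOT 0 = 1
t7 = OR(t3, t6) = OR(0, 1) = 1
t8 = AND(t7, v) = AND(1, 1) = 1
t9 = NOT(t8) = NOT 1 = 0
So t9 = 0 as required.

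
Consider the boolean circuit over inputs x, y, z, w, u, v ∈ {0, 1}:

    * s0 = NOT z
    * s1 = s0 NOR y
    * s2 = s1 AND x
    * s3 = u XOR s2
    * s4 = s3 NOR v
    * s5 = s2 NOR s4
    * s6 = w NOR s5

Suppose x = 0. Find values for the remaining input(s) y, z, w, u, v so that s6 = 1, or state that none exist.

Check with x = 0 and y=1, z=1, w=0, u=0, v=0:
s0 = NOT z = NOT 1 = 0
s1 = s0 NOR y = 0 NOR 1 = 0
s2 = s1 AND x = 0 AND 0 = 0
s3 = u XOR s2 = 0 XOR 0 = 0
s4 = s3 NOR v = 0 NOR 0 = 1
s5 = s2 NOR s4 = 0 NOR 1 = 0
s6 = w NOR s5 = 0 NOR 0 = 1
So s6 = 1.

y=1, z=1, w=0, u=0, v=0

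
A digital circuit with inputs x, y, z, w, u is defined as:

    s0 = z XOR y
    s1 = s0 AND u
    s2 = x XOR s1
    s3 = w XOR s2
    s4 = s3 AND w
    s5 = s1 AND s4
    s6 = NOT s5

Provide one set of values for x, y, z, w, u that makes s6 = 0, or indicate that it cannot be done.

s6 = NOT s5 must be 0, so s5 = 1.
Check with x=1, y=0, z=1, w=1, u=1:
s0 = z XOR y = 1 XOR 0 = 1
s1 = s0 AND u = 1 AND 1 = 1
s2 = x XOR s1 = 1 XOR 1 = 0
s3 = w XOR s2 = 1 XOR 0 = 1
s4 = s3 AND w = 1 AND 1 = 1
s5 = s1 AND s4 = 1 AND 1 = 1
s6 = NOT s5 = NOT 1 = 0
So s6 = 0 as required.

x=1, y=0, z=1, w=1, u=1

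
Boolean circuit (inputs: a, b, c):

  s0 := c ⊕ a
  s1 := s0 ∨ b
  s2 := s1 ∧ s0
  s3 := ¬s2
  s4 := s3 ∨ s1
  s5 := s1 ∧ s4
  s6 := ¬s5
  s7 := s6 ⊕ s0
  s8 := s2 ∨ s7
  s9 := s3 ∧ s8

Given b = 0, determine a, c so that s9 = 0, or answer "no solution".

s9 = s3 ∧ s8 must be 0, so at least one of s3, s8 is 0.
Check with b = 0 and a=0, c=1:
s0 = c ⊕ a = 1 ⊕ 0 = 1
s1 = s0 ∨ b = 1 ∨ 0 = 1
s2 = s1 ∧ s0 = 1 ∧ 1 = 1
s3 = ¬s2 = ¬1 = 0
s4 = s3 ∨ s1 = 0 ∨ 1 = 1
s5 = s1 ∧ s4 = 1 ∧ 1 = 1
s6 = ¬s5 = ¬1 = 0
s7 = s6 ⊕ s0 = 0 ⊕ 1 = 1
s8 = s2 ∨ s7 = 1 ∨ 1 = 1
s9 = s3 ∧ s8 = 0 ∧ 1 = 0
So s9 = 0.

a=0 c=1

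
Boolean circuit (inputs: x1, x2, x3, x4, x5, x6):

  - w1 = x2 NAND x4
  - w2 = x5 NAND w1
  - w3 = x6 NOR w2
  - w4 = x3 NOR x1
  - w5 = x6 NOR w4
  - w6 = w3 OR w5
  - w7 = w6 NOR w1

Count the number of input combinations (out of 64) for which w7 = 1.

w7 = w6 NOR w1 must be 1, so both w6 = 0 and w1 = 0.
Enumerating the 64 input combinations, 10 give w7 = 1 and 54 give w7 = 0.

10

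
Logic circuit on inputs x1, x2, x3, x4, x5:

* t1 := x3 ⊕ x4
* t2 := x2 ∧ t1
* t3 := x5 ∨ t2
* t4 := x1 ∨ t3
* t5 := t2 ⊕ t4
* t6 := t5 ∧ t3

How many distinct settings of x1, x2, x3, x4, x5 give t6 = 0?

t6 = t5 ∧ t3 must be 0, so at least one of t5, t3 is 0.
Enumerating the 32 input combinations, 20 give t6 = 0 and 12 give t6 = 1.

20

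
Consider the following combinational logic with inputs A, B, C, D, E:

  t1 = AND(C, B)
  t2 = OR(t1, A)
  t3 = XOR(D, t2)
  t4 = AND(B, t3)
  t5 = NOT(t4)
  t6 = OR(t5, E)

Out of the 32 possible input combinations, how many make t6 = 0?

4

t6 = OR(t5, E) must be 0, so both t5 = 0 and E = 0.
t5 = NOT(t4) must be 0, so t4 = 1.
t4 = AND(B, t3) must be 1, so both B = 1 and t3 = 1.
Enumerating the 32 input combinations, 4 give t6 = 0 and 28 give t6 = 1.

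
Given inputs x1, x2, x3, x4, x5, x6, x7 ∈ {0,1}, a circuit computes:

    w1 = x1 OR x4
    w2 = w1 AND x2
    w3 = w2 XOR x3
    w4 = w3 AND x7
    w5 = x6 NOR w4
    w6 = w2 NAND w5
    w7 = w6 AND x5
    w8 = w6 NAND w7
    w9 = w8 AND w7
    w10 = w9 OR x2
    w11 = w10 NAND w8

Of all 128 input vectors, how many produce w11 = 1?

87

w11 = w10 NAND w8 must be 1, so at least one of w10, w8 is 0.
Enumerating the 128 input combinations, 87 give w11 = 1 and 41 give w11 = 0.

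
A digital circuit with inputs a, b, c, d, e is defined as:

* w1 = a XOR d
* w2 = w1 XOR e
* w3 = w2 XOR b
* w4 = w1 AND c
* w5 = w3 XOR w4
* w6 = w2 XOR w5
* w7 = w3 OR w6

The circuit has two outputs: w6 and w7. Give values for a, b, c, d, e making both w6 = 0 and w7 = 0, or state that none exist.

a=0 b=0 c=0 d=1 e=1

Check with a=0 b=0 c=0 d=1 e=1:
w1 = a XOR d = 0 XOR 1 = 1
w2 = w1 XOR e = 1 XOR 1 = 0
w3 = w2 XOR b = 0 XOR 0 = 0
w4 = w1 AND c = 1 AND 0 = 0
w5 = w3 XOR w4 = 0 XOR 0 = 0
w6 = w2 XOR w5 = 0 XOR 0 = 0
w7 = w3 OR w6 = 0 OR 0 = 0
So w6 = 0 and w7 = 0.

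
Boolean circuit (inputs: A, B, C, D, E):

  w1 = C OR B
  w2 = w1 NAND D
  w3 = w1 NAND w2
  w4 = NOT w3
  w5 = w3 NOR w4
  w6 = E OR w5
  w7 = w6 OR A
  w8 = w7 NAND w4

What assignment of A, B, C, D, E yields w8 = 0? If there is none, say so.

w8 = w7 NAND w4 must be 0, so both w7 = 1 and w4 = 1.
w7 = w6 OR A must be 1, so at least one of w6, A is 1.
w4 = NOT w3 must be 1, so w3 = 0.
Check with A=1 B=1 C=1 D=0 E=0:
w1 = C OR B = 1 OR 1 = 1
w2 = w1 NAND D = 1 NAND 0 = 1
w3 = w1 NAND w2 = 1 NAND 1 = 0
w4 = NOT w3 = NOT 0 = 1
w5 = w3 NOR w4 = 0 NOR 1 = 0
w6 = E OR w5 = 0 OR 0 = 0
w7 = w6 OR A = 0 OR 1 = 1
w8 = w7 NAND w4 = 1 NAND 1 = 0
So w8 = 0 as required.

A=1 B=1 C=1 D=0 E=0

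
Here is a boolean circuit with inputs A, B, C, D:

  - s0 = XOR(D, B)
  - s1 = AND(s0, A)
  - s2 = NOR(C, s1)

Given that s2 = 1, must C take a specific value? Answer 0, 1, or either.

0

s2 = NOR(C, s1) must be 1, so both C = 0 and s1 = 0.
Every assignment with s2 = 1 has C = 0; there are 6 such assignment(s).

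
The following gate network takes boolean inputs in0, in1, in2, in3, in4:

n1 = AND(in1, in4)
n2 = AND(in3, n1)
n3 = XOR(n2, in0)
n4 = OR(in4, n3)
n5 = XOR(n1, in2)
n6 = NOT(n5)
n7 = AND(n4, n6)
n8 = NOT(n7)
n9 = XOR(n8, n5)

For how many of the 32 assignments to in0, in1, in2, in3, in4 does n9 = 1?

4

n9 = XOR(n8, n5) must be 1, so n8 and n5 differ.
Satisfying assignments:
  in0=0, in1=0, in2=0, in3=0, in4=0
  in0=0, in1=0, in2=0, in3=1, in4=0
  in0=0, in1=1, in2=0, in3=0, in4=0
  in0=0, in1=1, in2=0, in3=1, in4=0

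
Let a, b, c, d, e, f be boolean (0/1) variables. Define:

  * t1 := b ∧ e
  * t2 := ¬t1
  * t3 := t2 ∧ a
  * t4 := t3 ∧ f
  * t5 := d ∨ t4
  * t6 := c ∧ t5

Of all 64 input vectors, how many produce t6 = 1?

19

t6 = c ∧ t5 must be 1, so both c = 1 and t5 = 1.
t5 = d ∨ t4 must be 1, so at least one of d, t4 is 1.
Enumerating the 64 input combinations, 19 give t6 = 1 and 45 give t6 = 0.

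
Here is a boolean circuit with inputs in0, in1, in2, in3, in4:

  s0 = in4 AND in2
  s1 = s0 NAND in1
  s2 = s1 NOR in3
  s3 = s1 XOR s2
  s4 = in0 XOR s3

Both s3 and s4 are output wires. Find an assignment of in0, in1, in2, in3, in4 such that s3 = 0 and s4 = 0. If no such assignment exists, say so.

in0=0, in1=1, in2=1, in3=1, in4=1

Check with in0=0, in1=1, in2=1, in3=1, in4=1:
s0 = in4 AND in2 = 1 AND 1 = 1
s1 = s0 NAND in1 = 1 NAND 1 = 0
s2 = s1 NOR in3 = 0 NOR 1 = 0
s3 = s1 XOR s2 = 0 XOR 0 = 0
s4 = in0 XOR s3 = 0 XOR 0 = 0
So s3 = 0 and s4 = 0.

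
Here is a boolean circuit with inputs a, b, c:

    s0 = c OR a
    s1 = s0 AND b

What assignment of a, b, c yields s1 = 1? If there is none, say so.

a=1 b=1 c=0

s1 = s0 AND b must be 1, so both s0 = 1 and b = 1.
s0 = c OR a must be 1, so at least one of c, a is 1.
Check with a=1 b=1 c=0:
s0 = c OR a = 0 OR 1 = 1
s1 = s0 AND b = 1 AND 1 = 1
So s1 = 1 as required.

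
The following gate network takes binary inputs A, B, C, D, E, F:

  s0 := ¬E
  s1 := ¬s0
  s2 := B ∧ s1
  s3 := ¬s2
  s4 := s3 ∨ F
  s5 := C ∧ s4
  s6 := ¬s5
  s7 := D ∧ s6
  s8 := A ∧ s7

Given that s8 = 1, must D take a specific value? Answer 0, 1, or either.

1

s8 = A ∧ s7 must be 1, so both A = 1 and s7 = 1.
s7 = D ∧ s6 must be 1, so both D = 1 and s6 = 1.
s6 = ¬s5 must be 1, so s5 = 0.
Every assignment with s8 = 1 has D = 1; there are 9 such assignment(s).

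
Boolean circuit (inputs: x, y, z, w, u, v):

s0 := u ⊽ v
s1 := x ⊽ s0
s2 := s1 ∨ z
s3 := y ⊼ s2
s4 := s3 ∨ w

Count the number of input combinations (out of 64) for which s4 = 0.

s4 = s3 ∨ w must be 0, so both s3 = 0 and w = 0.
s3 = y ⊼ s2 must be 0, so both y = 1 and s2 = 1.
s2 = s1 ∨ z must be 1, so at least one of s1, z is 1.
Enumerating the 64 input combinations, 11 give s4 = 0 and 53 give s4 = 1.

11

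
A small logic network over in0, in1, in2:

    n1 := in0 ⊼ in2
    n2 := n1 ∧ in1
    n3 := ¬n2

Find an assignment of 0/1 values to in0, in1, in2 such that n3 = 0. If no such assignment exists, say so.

Check with in0=0, in1=1, in2=1:
n1 = in0 ⊼ in2 = 0 ⊼ 1 = 1
n2 = n1 ∧ in1 = 1 ∧ 1 = 1
n3 = ¬n2 = ¬1 = 0
So n3 = 0 as required.

in0=0, in1=1, in2=1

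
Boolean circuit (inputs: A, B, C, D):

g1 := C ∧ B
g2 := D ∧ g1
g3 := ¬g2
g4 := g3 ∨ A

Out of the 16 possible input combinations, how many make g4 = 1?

g4 = g3 ∨ A must be 1, so at least one of g3, A is 1.
Enumerating the 16 input combinations, 15 give g4 = 1 and 1 give g4 = 0.

15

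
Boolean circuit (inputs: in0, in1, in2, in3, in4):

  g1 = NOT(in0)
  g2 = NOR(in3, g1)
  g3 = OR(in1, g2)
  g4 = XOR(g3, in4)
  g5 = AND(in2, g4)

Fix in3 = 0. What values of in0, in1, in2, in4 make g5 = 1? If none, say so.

g5 = AND(in2, g4) must be 1, so both in2 = 1 and g4 = 1.
Check with in3 = 0 and in0=1, in1=0, in2=1, in4=0:
g1 = NOT(in0) = NOT 1 = 0
g2 = NOR(in3, g1) = NOR(0, 0) = 1
g3 = OR(in1, g2) = OR(0, 1) = 1
g4 = XOR(g3, in4) = XOR(1, 0) = 1
g5 = AND(in2, g4) = AND(1, 1) = 1
So g5 = 1.

in0=1, in1=0, in2=1, in4=0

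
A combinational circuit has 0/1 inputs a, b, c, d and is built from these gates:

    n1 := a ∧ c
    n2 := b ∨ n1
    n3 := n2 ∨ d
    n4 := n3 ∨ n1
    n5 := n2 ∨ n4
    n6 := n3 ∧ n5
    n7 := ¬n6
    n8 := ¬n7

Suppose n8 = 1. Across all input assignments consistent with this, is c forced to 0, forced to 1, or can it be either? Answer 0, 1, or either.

Both values of c occur among assignments with n8 = 1:
  c=0: a=0, b=0, c=0, d=1
  c=1: a=0, b=0, c=1, d=1

either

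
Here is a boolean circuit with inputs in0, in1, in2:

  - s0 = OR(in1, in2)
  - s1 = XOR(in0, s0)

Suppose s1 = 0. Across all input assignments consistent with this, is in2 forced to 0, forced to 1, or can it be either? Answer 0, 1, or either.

Both values of in2 occur among assignments with s1 = 0:
  in2=0: in0=0, in1=0, in2=0
  in2=1: in0=1, in1=0, in2=1

either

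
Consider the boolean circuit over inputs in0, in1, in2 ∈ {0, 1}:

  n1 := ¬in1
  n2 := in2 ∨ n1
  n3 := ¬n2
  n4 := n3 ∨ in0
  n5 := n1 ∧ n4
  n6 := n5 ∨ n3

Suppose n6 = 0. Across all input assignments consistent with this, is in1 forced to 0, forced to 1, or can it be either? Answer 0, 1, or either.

either

Both values of in1 occur among assignments with n6 = 0:
  in1=0: in0=0, in1=0, in2=0
  in1=1: in0=0, in1=1, in2=1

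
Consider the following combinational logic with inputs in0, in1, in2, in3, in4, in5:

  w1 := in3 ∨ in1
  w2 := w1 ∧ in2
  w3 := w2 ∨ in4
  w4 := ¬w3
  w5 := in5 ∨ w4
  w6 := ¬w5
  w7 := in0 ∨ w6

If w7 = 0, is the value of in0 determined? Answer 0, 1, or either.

w7 = in0 ∨ w6 must be 0, so both in0 = 0 and w6 = 0.
w6 = ¬w5 must be 0, so w5 = 1.
w5 = in5 ∨ w4 must be 1, so at least one of in5, w4 is 1.
Every assignment with w7 = 0 has in0 = 0; there are 21 such assignment(s).

0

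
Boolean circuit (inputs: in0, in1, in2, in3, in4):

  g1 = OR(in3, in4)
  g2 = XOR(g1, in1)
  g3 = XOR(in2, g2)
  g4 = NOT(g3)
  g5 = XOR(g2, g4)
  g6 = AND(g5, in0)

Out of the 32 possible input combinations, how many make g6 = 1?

g6 = AND(g5, in0) must be 1, so both g5 = 1 and in0 = 1.
Enumerating the 32 input combinations, 8 give g6 = 1 and 24 give g6 = 0.

8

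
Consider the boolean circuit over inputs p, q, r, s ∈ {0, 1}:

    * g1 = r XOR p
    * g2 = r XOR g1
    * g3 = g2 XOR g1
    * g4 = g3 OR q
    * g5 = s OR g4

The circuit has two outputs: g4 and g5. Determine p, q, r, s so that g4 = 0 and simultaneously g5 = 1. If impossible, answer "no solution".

Check with p=0, q=0, r=0, s=1:
g1 = r XOR p = 0 XOR 0 = 0
g2 = r XOR g1 = 0 XOR 0 = 0
g3 = g2 XOR g1 = 0 XOR 0 = 0
g4 = g3 OR q = 0 OR 0 = 0
g5 = s OR g4 = 1 OR 0 = 1
So g4 = 0 and g5 = 1.

p=0, q=0, r=0, s=1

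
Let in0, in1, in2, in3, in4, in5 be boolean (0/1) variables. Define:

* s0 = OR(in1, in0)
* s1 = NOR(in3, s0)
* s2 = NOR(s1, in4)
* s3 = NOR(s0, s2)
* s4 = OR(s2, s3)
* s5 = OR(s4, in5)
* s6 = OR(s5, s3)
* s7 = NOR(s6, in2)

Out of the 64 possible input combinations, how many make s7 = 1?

6

s7 = NOR(s6, in2) must be 1, so both s6 = 0 and in2 = 0.
s6 = OR(s5, s3) must be 0, so both s5 = 0 and s3 = 0.
s5 = OR(s4, in5) must be 0, so both s4 = 0 and in5 = 0.
Satisfying assignments:
  in0=0, in1=1, in2=0, in3=0, in4=1, in5=0
  in0=0, in1=1, in2=0, in3=1, in4=1, in5=0
  in0=1, in1=0, in2=0, in3=0, in4=1, in5=0
  in0=1, in1=0, in2=0, in3=1, in4=1, in5=0
  in0=1, in1=1, in2=0, in3=0, in4=1, in5=0
  in0=1, in1=1, in2=0, in3=1, in4=1, in5=0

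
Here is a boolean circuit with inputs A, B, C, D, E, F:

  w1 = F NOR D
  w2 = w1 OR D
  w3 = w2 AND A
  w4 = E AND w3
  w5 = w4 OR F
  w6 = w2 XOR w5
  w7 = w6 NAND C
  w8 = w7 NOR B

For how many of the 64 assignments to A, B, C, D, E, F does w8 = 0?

w8 = w7 NOR B must be 0, so at least one of w7, B is 1.
Enumerating the 64 input combinations, 54 give w8 = 0 and 10 give w8 = 1.

54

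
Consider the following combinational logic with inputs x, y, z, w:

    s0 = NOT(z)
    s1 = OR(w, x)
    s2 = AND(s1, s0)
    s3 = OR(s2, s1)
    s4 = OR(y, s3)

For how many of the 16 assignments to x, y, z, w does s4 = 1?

s4 = OR(y, s3) must be 1, so at least one of y, s3 is 1.
Enumerating the 16 input combinations, 14 give s4 = 1 and 2 give s4 = 0.

14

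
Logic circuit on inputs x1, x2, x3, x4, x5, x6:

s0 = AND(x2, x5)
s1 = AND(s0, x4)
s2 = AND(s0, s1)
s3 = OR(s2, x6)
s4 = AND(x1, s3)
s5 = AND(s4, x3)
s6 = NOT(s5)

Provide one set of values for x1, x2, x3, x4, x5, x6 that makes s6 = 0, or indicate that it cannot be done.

x1=1, x2=1, x3=1, x4=1, x5=0, x6=1

s6 = NOT(s5) must be 0, so s5 = 1.
Check with x1=1, x2=1, x3=1, x4=1, x5=0, x6=1:
s0 = AND(x2, x5) = AND(1, 0) = 0
s1 = AND(s0, x4) = AND(0, 1) = 0
s2 = AND(s0, s1) = AND(0, 0) = 0
s3 = OR(s2, x6) = OR(0, 1) = 1
s4 = AND(x1, s3) = AND(1, 1) = 1
s5 = AND(s4, x3) = AND(1, 1) = 1
s6 = NOT(s5) = NOT 1 = 0
So s6 = 0 as required.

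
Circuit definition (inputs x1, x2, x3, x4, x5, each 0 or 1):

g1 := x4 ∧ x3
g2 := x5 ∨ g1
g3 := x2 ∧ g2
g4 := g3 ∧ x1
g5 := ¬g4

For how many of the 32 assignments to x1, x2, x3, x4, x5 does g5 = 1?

27

g5 = ¬g4 must be 1, so g4 = 0.
Enumerating the 32 input combinations, 27 give g5 = 1 and 5 give g5 = 0.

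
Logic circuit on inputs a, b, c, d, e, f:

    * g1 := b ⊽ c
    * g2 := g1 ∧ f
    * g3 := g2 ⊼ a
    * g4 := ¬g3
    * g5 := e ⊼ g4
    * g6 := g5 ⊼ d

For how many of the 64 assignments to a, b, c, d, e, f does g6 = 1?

g6 = g5 ⊼ d must be 1, so at least one of g5, d is 0.
Enumerating the 64 input combinations, 33 give g6 = 1 and 31 give g6 = 0.

33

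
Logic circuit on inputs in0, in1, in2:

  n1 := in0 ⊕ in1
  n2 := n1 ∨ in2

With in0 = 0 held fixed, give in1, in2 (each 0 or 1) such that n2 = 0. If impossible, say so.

Check with in0 = 0 and in1=0, in2=0:
n1 = in0 ⊕ in1 = 0 ⊕ 0 = 0
n2 = n1 ∨ in2 = 0 ∨ 0 = 0
So n2 = 0.

in1=0, in2=0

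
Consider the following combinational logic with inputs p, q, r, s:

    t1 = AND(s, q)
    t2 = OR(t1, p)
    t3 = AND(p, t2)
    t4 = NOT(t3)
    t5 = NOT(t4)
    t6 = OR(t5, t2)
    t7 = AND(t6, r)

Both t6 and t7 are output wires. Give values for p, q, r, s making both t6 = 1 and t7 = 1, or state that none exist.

p=0, q=1, r=1, s=1

Check with p=0, q=1, r=1, s=1:
t1 = AND(s, q) = AND(1, 1) = 1
t2 = OR(t1, p) = OR(1, 0) = 1
t3 = AND(p, t2) = AND(0, 1) = 0
t4 = NOT(t3) = NOT 0 = 1
t5 = NOT(t4) = NOT 1 = 0
t6 = OR(t5, t2) = OR(0, 1) = 1
t7 = AND(t6, r) = AND(1, 1) = 1
So t6 = 1 and t7 = 1.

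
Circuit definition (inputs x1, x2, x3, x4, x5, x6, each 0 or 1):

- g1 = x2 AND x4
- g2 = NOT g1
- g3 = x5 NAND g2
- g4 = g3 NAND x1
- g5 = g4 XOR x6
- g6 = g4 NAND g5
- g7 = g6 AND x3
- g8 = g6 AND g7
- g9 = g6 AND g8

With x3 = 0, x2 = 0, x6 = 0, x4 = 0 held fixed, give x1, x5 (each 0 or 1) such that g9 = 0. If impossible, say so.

Check with x3 = 0, x2 = 0, x6 = 0, x4 = 0 and x1=1, x5=1:
g1 = x2 AND x4 = 0 AND 0 = 0
g2 = NOT g1 = NOT 0 = 1
g3 = x5 NAND g2 = 1 NAND 1 = 0
g4 = g3 NAND x1 = 0 NAND 1 = 1
g5 = g4 XOR x6 = 1 XOR 0 = 1
g6 = g4 NAND g5 = 1 NAND 1 = 0
g7 = g6 AND x3 = 0 AND 0 = 0
g8 = g6 AND g7 = 0 AND 0 = 0
g9 = g6 AND g8 = 0 AND 0 = 0
So g9 = 0.

x1=1 x5=1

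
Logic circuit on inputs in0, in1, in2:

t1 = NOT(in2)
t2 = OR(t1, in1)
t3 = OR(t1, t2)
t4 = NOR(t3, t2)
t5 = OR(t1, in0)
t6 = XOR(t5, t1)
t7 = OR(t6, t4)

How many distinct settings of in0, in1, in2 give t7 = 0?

t7 = OR(t6, t4) must be 0, so both t6 = 0 and t4 = 0.
t6 = XOR(t5, t1) must be 0, so t5 and t1 are equal.
Enumerating the 8 input combinations, 5 give t7 = 0 and 3 give t7 = 1.

5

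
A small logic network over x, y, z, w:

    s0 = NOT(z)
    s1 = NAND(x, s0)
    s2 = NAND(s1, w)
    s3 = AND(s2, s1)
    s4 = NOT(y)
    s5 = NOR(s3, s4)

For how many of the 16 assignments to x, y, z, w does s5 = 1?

s5 = NOR(s3, s4) must be 1, so both s3 = 0 and s4 = 0.
s3 = AND(s2, s1) must be 0, so at least one of s2, s1 is 0.
s4 = NOT(y) must be 0, so y = 1.
Enumerating the 16 input combinations, 5 give s5 = 1 and 11 give s5 = 0.

5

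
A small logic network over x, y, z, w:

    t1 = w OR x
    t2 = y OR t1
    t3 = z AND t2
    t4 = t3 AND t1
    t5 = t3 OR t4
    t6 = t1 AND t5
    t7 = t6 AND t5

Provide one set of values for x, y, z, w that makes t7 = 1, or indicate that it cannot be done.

x=1, y=1, z=1, w=1

Check with x=1, y=1, z=1, w=1:
t1 = w OR x = 1 OR 1 = 1
t2 = y OR t1 = 1 OR 1 = 1
t3 = z AND t2 = 1 AND 1 = 1
t4 = t3 AND t1 = 1 AND 1 = 1
t5 = t3 OR t4 = 1 OR 1 = 1
t6 = t1 AND t5 = 1 AND 1 = 1
t7 = t6 AND t5 = 1 AND 1 = 1
So t7 = 1 as required.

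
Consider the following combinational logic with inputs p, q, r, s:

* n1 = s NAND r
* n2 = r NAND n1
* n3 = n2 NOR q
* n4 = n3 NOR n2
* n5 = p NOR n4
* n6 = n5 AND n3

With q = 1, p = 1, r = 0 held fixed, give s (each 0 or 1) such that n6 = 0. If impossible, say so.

n6 = n5 AND n3 must be 0, so at least one of n5, n3 is 0.
Check with q = 1, p = 1, r = 0 and s=1:
n1 = s NAND r = 1 NAND 0 = 1
n2 = r NAND n1 = 0 NAND 1 = 1
n3 = n2 NOR q = 1 NOR 1 = 0
n4 = n3 NOR n2 = 0 NOR 1 = 0
n5 = p NOR n4 = 1 NOR 0 = 0
n6 = n5 AND n3 = 0 AND 0 = 0
So n6 = 0.

s=1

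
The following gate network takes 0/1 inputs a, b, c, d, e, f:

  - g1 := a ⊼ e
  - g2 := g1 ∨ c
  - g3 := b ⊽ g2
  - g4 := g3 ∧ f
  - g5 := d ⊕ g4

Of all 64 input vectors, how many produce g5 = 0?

32

g5 = d ⊕ g4 must be 0, so d and g4 are equal.
Enumerating the 64 input combinations, 32 give g5 = 0 and 32 give g5 = 1.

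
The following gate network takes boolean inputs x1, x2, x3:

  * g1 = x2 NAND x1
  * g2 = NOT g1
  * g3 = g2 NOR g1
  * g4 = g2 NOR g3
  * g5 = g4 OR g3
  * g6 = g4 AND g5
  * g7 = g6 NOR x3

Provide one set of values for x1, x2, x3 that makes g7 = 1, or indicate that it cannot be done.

x1=1, x2=1, x3=0

Check with x1=1, x2=1, x3=0:
g1 = x2 NAND x1 = 1 NAND 1 = 0
g2 = NOT g1 = NOT 0 = 1
g3 = g2 NOR g1 = 1 NOR 0 = 0
g4 = g2 NOR g3 = 1 NOR 0 = 0
g5 = g4 OR g3 = 0 OR 0 = 0
g6 = g4 AND g5 = 0 AND 0 = 0
g7 = g6 NOR x3 = 0 NOR 0 = 1
So g7 = 1 as required.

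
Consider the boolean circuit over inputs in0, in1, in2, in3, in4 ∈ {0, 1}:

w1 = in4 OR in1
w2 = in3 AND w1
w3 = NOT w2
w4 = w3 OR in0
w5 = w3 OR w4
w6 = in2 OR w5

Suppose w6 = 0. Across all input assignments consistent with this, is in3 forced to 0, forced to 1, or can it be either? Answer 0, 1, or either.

1

w6 = in2 OR w5 must be 0, so both in2 = 0 and w5 = 0.
Every assignment with w6 = 0 has in3 = 1; there are 3 such assignment(s).
  in0=0, in1=0, in2=0, in3=1, in4=1
  in0=0, in1=1, in2=0, in3=1, in4=0
  in0=0, in1=1, in2=0, in3=1, in4=1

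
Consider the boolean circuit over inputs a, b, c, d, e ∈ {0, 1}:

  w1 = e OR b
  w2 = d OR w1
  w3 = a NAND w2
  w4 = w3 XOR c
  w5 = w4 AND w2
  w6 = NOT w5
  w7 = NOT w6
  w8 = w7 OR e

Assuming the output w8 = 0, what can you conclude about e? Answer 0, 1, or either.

0

w8 = w7 OR e must be 0, so both w7 = 0 and e = 0.
Every assignment with w8 = 0 has e = 0; there are 10 such assignment(s).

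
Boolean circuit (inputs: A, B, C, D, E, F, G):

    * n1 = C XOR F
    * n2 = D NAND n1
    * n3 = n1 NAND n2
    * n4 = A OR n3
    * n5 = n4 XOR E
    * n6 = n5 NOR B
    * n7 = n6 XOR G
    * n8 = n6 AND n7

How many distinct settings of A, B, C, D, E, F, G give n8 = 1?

16

n8 = n6 AND n7 must be 1, so both n6 = 1 and n7 = 1.
Enumerating the 128 input combinations, 16 give n8 = 1 and 112 give n8 = 0.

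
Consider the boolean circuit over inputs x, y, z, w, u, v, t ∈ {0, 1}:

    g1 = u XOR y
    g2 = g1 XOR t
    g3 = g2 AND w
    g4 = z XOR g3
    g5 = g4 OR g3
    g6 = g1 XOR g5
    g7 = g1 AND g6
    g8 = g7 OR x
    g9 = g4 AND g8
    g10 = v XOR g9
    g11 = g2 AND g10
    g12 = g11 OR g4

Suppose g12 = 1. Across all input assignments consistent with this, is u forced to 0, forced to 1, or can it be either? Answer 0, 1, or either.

either

Both values of u occur among assignments with g12 = 1:
  u=0: x=0, y=0, z=0, w=0, u=0, v=1, t=1
  u=1: x=0, y=0, z=0, w=0, u=1, v=1, t=0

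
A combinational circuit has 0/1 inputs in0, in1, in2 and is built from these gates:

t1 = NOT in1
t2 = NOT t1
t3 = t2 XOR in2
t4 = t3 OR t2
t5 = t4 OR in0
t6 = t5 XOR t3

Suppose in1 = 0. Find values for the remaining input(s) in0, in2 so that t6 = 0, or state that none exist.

in0=0, in2=1

Check with in1 = 0 and in0=0, in2=1:
t1 = NOT in1 = NOT 0 = 1
t2 = NOT t1 = NOT 1 = 0
t3 = t2 XOR in2 = 0 XOR 1 = 1
t4 = t3 OR t2 = 1 OR 0 = 1
t5 = t4 OR in0 = 1 OR 0 = 1
t6 = t5 XOR t3 = 1 XOR 1 = 0
So t6 = 0.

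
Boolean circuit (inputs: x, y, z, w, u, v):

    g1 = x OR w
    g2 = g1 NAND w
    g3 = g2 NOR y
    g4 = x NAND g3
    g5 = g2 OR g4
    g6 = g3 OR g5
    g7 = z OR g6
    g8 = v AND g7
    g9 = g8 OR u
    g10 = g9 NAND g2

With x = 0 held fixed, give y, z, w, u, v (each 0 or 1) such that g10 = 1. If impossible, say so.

Check with x = 0 and y=1, z=0, w=1, u=0, v=0:
g1 = x OR w = 0 OR 1 = 1
g2 = g1 NAND w = 1 NAND 1 = 0
g3 = g2 NOR y = 0 NOR 1 = 0
g4 = x NAND g3 = 0 NAND 0 = 1
g5 = g2 OR g4 = 0 OR 1 = 1
g6 = g3 OR g5 = 0 OR 1 = 1
g7 = z OR g6 = 0 OR 1 = 1
g8 = v AND g7 = 0 AND 1 = 0
g9 = g8 OR u = 0 OR 0 = 0
g10 = g9 NAND g2 = 0 NAND 0 = 1
So g10 = 1.

y=1, z=0, w=1, u=0, v=0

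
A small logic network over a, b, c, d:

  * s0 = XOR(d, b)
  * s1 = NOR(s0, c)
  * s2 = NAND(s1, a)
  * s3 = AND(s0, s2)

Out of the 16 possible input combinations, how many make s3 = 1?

8

s3 = AND(s0, s2) must be 1, so both s0 = 1 and s2 = 1.
s0 = XOR(d, b) must be 1, so d and b differ.
Enumerating the 16 input combinations, 8 give s3 = 1 and 8 give s3 = 0.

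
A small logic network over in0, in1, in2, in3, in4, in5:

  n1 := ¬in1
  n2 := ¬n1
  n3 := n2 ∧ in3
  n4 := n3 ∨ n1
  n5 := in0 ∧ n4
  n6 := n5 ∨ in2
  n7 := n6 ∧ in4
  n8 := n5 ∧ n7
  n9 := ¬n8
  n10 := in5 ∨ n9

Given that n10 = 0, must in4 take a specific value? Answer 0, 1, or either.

n10 = in5 ∨ n9 must be 0, so both in5 = 0 and n9 = 0.
Every assignment with n10 = 0 has in4 = 1; there are 6 such assignment(s).

1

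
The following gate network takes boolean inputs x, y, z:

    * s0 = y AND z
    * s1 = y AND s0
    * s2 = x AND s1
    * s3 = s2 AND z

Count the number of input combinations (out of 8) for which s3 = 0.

s3 = s2 AND z must be 0, so at least one of s2, z is 0.
Enumerating the 8 input combinations, 7 give s3 = 0 and 1 give s3 = 1.

7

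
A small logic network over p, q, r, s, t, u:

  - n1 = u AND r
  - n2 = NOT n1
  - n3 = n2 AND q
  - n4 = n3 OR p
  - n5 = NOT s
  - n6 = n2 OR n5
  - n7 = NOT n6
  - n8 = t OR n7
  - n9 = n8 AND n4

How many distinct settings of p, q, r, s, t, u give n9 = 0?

n9 = n8 AND n4 must be 0, so at least one of n8, n4 is 0.
Enumerating the 64 input combinations, 40 give n9 = 0 and 24 give n9 = 1.

40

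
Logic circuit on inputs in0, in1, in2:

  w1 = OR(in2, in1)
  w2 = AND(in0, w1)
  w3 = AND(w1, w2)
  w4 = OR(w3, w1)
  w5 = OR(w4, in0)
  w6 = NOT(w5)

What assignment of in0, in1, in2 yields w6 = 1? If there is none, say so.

Check with in0=0, in1=0, in2=0:
w1 = OR(in2, in1) = OR(0, 0) = 0
w2 = AND(in0, w1) = AND(0, 0) = 0
w3 = AND(w1, w2) = AND(0, 0) = 0
w4 = OR(w3, w1) = OR(0, 0) = 0
w5 = OR(w4, in0) = OR(0, 0) = 0
w6 = NOT(w5) = NOT 0 = 1
So w6 = 1 as required.

in0=0, in1=0, in2=0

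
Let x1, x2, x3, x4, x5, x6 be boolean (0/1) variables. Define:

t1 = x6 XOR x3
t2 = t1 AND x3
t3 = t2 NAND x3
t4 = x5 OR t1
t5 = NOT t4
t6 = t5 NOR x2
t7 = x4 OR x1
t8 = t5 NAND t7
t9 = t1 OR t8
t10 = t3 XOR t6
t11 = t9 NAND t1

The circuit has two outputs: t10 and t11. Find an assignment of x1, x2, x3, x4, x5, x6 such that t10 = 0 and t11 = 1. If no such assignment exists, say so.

x1=1 x2=0 x3=1 x4=0 x5=1 x6=1

Check with x1=1 x2=0 x3=1 x4=0 x5=1 x6=1:
t1 = x6 XOR x3 = 1 XOR 1 = 0
t2 = t1 AND x3 = 0 AND 1 = 0
t3 = t2 NAND x3 = 0 NAND 1 = 1
t4 = x5 OR t1 = 1 OR 0 = 1
t5 = NOT t4 = NOT 1 = 0
t6 = t5 NOR x2 = 0 NOR 0 = 1
t7 = x4 OR x1 = 0 OR 1 = 1
t8 = t5 NAND t7 = 0 NAND 1 = 1
t9 = t1 OR t8 = 0 OR 1 = 1
t10 = t3 XOR t6 = 1 XOR 1 = 0
t11 = t9 NAND t1 = 1 NAND 0 = 1
So t10 = 0 and t11 = 1.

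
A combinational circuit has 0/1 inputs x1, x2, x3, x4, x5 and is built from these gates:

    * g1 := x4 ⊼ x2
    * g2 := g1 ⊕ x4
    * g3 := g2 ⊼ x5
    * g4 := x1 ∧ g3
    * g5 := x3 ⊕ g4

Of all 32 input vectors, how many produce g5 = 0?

16

g5 = x3 ⊕ g4 must be 0, so x3 and g4 are equal.
Enumerating the 32 input combinations, 16 give g5 = 0 and 16 give g5 = 1.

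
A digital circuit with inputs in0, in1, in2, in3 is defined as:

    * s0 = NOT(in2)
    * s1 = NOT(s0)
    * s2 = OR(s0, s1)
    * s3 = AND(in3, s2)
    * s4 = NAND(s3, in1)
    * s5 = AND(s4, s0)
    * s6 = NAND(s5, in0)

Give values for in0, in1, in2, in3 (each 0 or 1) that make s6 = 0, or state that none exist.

s6 = NAND(s5, in0) must be 0, so both s5 = 1 and in0 = 1.
Check with in0=1, in1=0, in2=0, in3=0:
s0 = NOT(in2) = NOT 0 = 1
s1 = NOT(s0) = NOT 1 = 0
s2 = OR(s0, s1) = OR(1, 0) = 1
s3 = AND(in3, s2) = AND(0, 1) = 0
s4 = NAND(s3, in1) = NAND(0, 0) = 1
s5 = AND(s4, s0) = AND(1, 1) = 1
s6 = NAND(s5, in0) = NAND(1, 1) = 0
So s6 = 0 as required.

in0=1, in1=0, in2=0, in3=0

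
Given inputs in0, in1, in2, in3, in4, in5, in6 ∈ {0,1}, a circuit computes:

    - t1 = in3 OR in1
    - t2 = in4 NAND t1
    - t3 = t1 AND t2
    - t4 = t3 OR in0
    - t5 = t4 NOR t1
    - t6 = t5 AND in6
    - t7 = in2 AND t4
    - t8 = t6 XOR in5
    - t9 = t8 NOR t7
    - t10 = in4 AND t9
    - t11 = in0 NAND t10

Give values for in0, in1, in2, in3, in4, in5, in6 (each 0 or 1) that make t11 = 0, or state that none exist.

t11 = in0 NAND t10 must be 0, so both in0 = 1 and t10 = 1.
t10 = in4 AND t9 must be 1, so both in4 = 1 and t9 = 1.
Check with in0=1, in1=1, in2=0, in3=1, in4=1, in5=0, in6=1:
t1 = in3 OR in1 = 1 OR 1 = 1
t2 = in4 NAND t1 = 1 NAND 1 = 0
t3 = t1 AND t2 = 1 AND 0 = 0
t4 = t3 OR in0 = 0 OR 1 = 1
t5 = t4 NOR t1 = 1 NOR 1 = 0
t6 = t5 AND in6 = 0 AND 1 = 0
t7 = in2 AND t4 = 0 AND 1 = 0
t8 = t6 XOR in5 = 0 XOR 0 = 0
t9 = t8 NOR t7 = 0 NOR 0 = 1
t10 = in4 AND t9 = 1 AND 1 = 1
t11 = in0 NAND t10 = 1 NAND 1 = 0
So t11 = 0 as required.

in0=1, in1=1, in2=0, in3=1, in4=1, in5=0, in6=1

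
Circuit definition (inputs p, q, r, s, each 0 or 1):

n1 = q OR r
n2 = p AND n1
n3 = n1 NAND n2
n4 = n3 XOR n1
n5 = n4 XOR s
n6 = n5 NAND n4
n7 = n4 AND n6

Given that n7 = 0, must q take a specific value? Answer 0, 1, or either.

either

Both values of q occur among assignments with n7 = 0:
  q=0: p=0, q=0, r=0, s=0
  q=1: p=0, q=1, r=0, s=0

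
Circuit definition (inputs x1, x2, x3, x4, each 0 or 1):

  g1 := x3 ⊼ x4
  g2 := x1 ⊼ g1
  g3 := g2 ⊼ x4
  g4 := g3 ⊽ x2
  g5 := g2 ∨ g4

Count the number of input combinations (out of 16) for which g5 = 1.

10

g5 = g2 ∨ g4 must be 1, so at least one of g2, g4 is 1.
Enumerating the 16 input combinations, 10 give g5 = 1 and 6 give g5 = 0.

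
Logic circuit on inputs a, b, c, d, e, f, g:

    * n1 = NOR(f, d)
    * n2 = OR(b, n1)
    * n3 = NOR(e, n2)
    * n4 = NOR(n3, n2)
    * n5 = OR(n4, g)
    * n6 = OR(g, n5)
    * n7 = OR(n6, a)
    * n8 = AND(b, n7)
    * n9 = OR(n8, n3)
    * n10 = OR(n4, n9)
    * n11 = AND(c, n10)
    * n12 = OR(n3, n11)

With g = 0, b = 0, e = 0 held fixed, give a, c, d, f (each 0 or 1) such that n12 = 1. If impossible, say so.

n12 = OR(n3, n11) must be 1, so at least one of n3, n11 is 1.
Check with g = 0, b = 0, e = 0 and a=0, c=1, d=1, f=1:
n1 = NOR(f, d) = NOR(1, 1) = 0
n2 = OR(b, n1) = OR(0, 0) = 0
n3 = NOR(e, n2) = NOR(0, 0) = 1
n4 = NOR(n3, n2) = NOR(1, 0) = 0
n5 = OR(n4, g) = OR(0, 0) = 0
n6 = OR(g, n5) = OR(0, 0) = 0
n7 = OR(n6, a) = OR(0, 0) = 0
n8 = AND(b, n7) = AND(0, 0) = 0
n9 = OR(n8, n3) = OR(0, 1) = 1
n10 = OR(n4, n9) = OR(0, 1) = 1
n11 = AND(c, n10) = AND(1, 1) = 1
n12 = OR(n3, n11) = OR(1, 1) = 1
So n12 = 1.

a=0, c=1, d=1, f=1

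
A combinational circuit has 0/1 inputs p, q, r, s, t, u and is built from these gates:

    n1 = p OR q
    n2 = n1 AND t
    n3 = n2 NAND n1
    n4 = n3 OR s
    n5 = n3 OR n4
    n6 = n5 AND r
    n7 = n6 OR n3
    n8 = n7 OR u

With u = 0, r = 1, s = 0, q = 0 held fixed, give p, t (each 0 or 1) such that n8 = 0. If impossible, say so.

Check with u = 0, r = 1, s = 0, q = 0 and p=1, t=1:
n1 = p OR q = 1 OR 0 = 1
n2 = n1 AND t = 1 AND 1 = 1
n3 = n2 NAND n1 = 1 NAND 1 = 0
n4 = n3 OR s = 0 OR 0 = 0
n5 = n3 OR n4 = 0 OR 0 = 0
n6 = n5 AND r = 0 AND 1 = 0
n7 = n6 OR n3 = 0 OR 0 = 0
n8 = n7 OR u = 0 OR 0 = 0
So n8 = 0.

p=1, t=1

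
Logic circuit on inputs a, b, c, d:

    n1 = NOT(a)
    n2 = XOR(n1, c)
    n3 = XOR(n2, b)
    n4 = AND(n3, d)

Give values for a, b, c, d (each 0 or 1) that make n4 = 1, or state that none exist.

a=0, b=0, c=0, d=1

Check with a=0, b=0, c=0, d=1:
n1 = NOT(a) = NOT 0 = 1
n2 = XOR(n1, c) = XOR(1, 0) = 1
n3 = XOR(n2, b) = XOR(1, 0) = 1
n4 = AND(n3, d) = AND(1, 1) = 1
So n4 = 1 as required.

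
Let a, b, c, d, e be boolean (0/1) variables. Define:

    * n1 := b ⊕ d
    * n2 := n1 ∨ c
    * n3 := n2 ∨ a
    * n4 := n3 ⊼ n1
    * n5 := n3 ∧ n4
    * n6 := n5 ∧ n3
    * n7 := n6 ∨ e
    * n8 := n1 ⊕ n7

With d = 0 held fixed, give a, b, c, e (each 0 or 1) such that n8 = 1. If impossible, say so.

Check with d = 0 and a=1, b=0, c=0, e=0:
n1 = b ⊕ d = 0 ⊕ 0 = 0
n2 = n1 ∨ c = 0 ∨ 0 = 0
n3 = n2 ∨ a = 0 ∨ 1 = 1
n4 = n3 ⊼ n1 = 1 ⊼ 0 = 1
n5 = n3 ∧ n4 = 1 ∧ 1 = 1
n6 = n5 ∧ n3 = 1 ∧ 1 = 1
n7 = n6 ∨ e = 1 ∨ 0 = 1
n8 = n1 ⊕ n7 = 0 ⊕ 1 = 1
So n8 = 1.

a=1, b=0, c=0, e=0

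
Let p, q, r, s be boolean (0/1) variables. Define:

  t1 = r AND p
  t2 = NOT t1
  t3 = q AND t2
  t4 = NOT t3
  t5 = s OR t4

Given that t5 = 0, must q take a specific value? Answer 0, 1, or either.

t5 = s OR t4 must be 0, so both s = 0 and t4 = 0.
t4 = NOT t3 must be 0, so t3 = 1.
t3 = q AND t2 must be 1, so both q = 1 and t2 = 1.
Every assignment with t5 = 0 has q = 1; there are 3 such assignment(s).
  p=0, q=1, r=0, s=0
  p=0, q=1, r=1, s=0
  p=1, q=1, r=0, s=0

1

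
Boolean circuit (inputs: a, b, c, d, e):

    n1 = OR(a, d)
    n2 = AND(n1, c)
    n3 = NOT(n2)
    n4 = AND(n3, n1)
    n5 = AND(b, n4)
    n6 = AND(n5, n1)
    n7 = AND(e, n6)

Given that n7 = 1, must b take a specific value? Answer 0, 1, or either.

n7 = AND(e, n6) must be 1, so both e = 1 and n6 = 1.
Every assignment with n7 = 1 has b = 1; there are 3 such assignment(s).
  a=0, b=1, c=0, d=1, e=1
  a=1, b=1, c=0, d=0, e=1
  a=1, b=1, c=0, d=1, e=1

1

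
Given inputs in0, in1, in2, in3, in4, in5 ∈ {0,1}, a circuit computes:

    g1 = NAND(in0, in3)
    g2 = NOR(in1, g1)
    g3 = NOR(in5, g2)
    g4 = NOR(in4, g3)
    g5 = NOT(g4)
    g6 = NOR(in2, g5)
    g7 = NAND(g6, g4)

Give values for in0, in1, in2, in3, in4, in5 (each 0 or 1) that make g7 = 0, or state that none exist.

g7 = NAND(g6, g4) must be 0, so both g6 = 1 and g4 = 1.
g6 = NOR(in2, g5) must be 1, so both in2 = 0 and g5 = 0.
Check with in0=1 in1=0 in2=0 in3=1 in4=0 in5=1:
g1 = NAND(in0, in3) = NAND(1, 1) = 0
g2 = NOR(in1, g1) = NOR(0, 0) = 1
g3 = NOR(in5, g2) = NOR(1, 1) = 0
g4 = NOR(in4, g3) = NOR(0, 0) = 1
g5 = NOT(g4) = NOT 1 = 0
g6 = NOR(in2, g5) = NOR(0, 0) = 1
g7 = NAND(g6, g4) = NAND(1, 1) = 0
So g7 = 0 as required.

in0=1 in1=0 in2=0 in3=1 in4=0 in5=1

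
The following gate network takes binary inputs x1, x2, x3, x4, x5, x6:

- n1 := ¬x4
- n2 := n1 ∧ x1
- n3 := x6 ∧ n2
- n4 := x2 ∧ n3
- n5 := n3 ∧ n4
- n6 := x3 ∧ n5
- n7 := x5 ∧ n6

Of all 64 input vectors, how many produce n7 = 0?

n7 = x5 ∧ n6 must be 0, so at least one of x5, n6 is 0.
Enumerating the 64 input combinations, 63 give n7 = 0 and 1 give n7 = 1.

63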